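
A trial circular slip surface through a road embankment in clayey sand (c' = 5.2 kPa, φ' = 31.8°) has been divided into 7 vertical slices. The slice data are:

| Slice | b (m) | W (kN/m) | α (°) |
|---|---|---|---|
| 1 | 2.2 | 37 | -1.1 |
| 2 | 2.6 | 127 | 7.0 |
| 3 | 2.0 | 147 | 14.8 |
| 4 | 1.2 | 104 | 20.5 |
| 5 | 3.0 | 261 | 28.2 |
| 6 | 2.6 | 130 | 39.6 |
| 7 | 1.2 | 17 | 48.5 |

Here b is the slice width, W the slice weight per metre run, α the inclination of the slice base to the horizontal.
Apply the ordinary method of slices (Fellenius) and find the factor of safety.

FS = 1.78

Ordinary method of slices: FS = Σ[c'·Δl_i + (W_i cosα_i)·tanφ'] / Σ W_i sinα_i, with Δl_i = b_i / cosα_i.
Slice 1: Δl = 2.2/cos(-1.1°) = 2.200 m; N'_1 = 37·cos(-1.1°) = 37.0; c'Δl = 11.44; W sinα = -0.7
Slice 2: Δl = 2.6/cos7.0° = 2.620 m; N'_2 = 127·cos7.0° = 126.1; c'Δl = 13.62; W sinα = 15.5
Slice 3: Δl = 2.0/cos14.8° = 2.069 m; N'_3 = 147·cos14.8° = 142.1; c'Δl = 10.76; W sinα = 37.6
Slice 4: Δl = 1.2/cos20.5° = 1.281 m; N'_4 = 104·cos20.5° = 97.4; c'Δl = 6.66; W sinα = 36.4
Slice 5: Δl = 3.0/cos28.2° = 3.404 m; N'_5 = 261·cos28.2° = 230.0; c'Δl = 17.70; W sinα = 123.3
Slice 6: Δl = 2.6/cos39.6° = 3.374 m; N'_6 = 130·cos39.6° = 100.2; c'Δl = 17.55; W sinα = 82.9
Slice 7: Δl = 1.2/cos48.5° = 1.811 m; N'_7 = 17·cos48.5° = 11.3; c'Δl = 9.42; W sinα = 12.7
Σc'Δl = 87.1 kN/m; ΣN' = 744.0 kN/m; ΣW sinα = 307.7 kN/m
Resisting = 87.1 + 744.0·tan31.8° = 87.1 + 461.3 = 548.5 kN/m
FS = 548.5 / 307.7 = 1.783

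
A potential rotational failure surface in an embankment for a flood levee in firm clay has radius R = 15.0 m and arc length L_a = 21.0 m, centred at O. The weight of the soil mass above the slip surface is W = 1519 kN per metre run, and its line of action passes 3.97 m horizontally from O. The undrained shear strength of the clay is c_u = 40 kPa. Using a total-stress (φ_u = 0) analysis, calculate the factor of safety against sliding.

Taking moments about the centre O, the resisting moment is provided by the undrained shear strength acting along the arc:
M_R = c_u·L_a·R = 40·21.00·15.0 = 12600.0 kN·m/m
M_D = W·d = 1519·3.97 = 6030.4 kN·m/m
FS = M_R / M_D = 12600.0 / 6030.4 = 2.089

FS = 2.09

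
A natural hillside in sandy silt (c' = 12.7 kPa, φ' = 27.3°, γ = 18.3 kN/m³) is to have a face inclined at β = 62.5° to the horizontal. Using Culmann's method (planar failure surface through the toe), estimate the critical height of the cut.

H_c = 11.97 m

Culmann's analysis gives the critical failure plane at α_cr = (β + φ')/2 = (62.5 + 27.3)/2 = 44.9°, and the critical height
H_c = (4c'/γ) · sinβ cosφ' / [1 − cos(β − φ')]
    = (4·12.7/18.3) · sin62.5°·cos27.3° / [1 − cos(35.2°)]
    = 2.776 · 0.8870·0.8886 / [1 − 0.8171]
    = 2.776 · 0.7882 / 0.1829
    = 11.97 m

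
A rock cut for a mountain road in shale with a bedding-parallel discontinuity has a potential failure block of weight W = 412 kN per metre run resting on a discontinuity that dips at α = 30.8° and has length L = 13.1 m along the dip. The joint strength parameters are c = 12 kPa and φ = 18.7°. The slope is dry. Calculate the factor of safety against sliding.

FS = 1.31

Resolving the block weight along and normal to the plane and applying the Mohr–Coulomb strength on the joint:
N' = W cosα = 412·cos30.8° = 353.9 kN/m
Driving force T = W sinα = 412·sin30.8° = 211.0 kN/m
Resisting force R = c·L + N'·tanφ = 12·13.1 + 353.9·tan18.7° = 157.2 + 119.8 = 277.0 kN/m
FS = R / T = 277.0 / 211.0 = 1.313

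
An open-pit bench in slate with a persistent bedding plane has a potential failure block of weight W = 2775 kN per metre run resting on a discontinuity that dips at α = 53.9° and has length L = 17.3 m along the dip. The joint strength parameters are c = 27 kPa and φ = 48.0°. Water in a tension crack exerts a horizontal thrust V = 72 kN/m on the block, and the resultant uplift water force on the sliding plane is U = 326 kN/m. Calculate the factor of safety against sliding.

Resolving the block weight along and normal to the plane and applying the Mohr–Coulomb strength on the joint:
N' = W cosα − U − V sinα = 2775·cos53.9° − 326 − 72·sin53.9° = 1250.8 kN/m
Driving force T = W sinα + V cosα = 2775·sin53.9° + 72·cos53.9° = 2284.6 kN/m
Resisting force R = c·L + N'·tanφ = 27·17.3 + 1250.8·tan48.0° = 467.1 + 1389.2 = 1856.3 kN/m
FS = R / T = 1856.3 / 2284.6 = 0.813

FS = 0.81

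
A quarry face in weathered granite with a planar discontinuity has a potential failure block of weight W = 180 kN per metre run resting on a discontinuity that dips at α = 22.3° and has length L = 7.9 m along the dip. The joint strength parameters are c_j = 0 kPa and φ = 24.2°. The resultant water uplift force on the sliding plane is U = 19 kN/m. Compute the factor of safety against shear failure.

Resolving the block weight along and normal to the plane and applying the Mohr–Coulomb strength on the joint:
N' = W cosα − U = 180·cos22.3° − 19 = 147.5 kN/m
Driving force T = W sinα = 180·sin22.3° = 68.3 kN/m
Resisting force R = c_j·L + N'·tanφ = 0·7.9 + 147.5·tan24.2° = 0.0 + 66.3 = 66.3 kN/m
FS = R / T = 66.3 / 68.3 = 0.971

FS = 0.97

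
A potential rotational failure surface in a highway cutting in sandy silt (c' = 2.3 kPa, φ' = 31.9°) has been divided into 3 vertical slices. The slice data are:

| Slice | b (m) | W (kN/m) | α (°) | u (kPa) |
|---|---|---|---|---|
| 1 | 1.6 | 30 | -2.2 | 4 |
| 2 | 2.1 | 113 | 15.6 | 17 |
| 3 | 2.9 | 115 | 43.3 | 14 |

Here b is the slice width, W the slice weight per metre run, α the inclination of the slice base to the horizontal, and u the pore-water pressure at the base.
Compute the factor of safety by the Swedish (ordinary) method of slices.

Ordinary method of slices: FS = Σ[c'·Δl_i + (W_i cosα_i − u_i·Δl_i)·tanφ'] / Σ W_i sinα_i, with Δl_i = b_i / cosα_i.
Slice 1: Δl = 1.6/cos(-2.2°) = 1.601 m; N'_1 = 30·cos(-2.2°) − 4·1.601 = 23.6; c'Δl = 3.68; W sinα = -1.2
Slice 2: Δl = 2.1/cos15.6° = 2.180 m; N'_2 = 113·cos15.6° − 17·2.180 = 71.8; c'Δl = 5.01; W sinα = 30.4
Slice 3: Δl = 2.9/cos43.3° = 3.985 m; N'_3 = 115·cos43.3° − 14·3.985 = 27.9; c'Δl = 9.16; W sinα = 78.9
Σc'Δl = 17.9 kN/m; ΣN' = 123.3 kN/m; ΣW sinα = 108.1 kN/m
Resisting = 17.9 + 123.3·tan31.9° = 17.9 + 76.7 = 94.6 kN/m
FS = 94.6 / 108.1 = 0.875

FS = 0.87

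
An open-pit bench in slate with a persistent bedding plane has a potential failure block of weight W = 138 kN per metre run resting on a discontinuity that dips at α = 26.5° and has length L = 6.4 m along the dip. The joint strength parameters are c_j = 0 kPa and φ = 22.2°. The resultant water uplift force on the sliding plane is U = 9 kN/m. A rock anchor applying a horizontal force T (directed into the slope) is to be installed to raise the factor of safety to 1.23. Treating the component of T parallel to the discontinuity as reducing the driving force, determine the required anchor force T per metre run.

T = 23 kN/m

Resolving forces along and normal to the sliding plane, with the horizontal anchor force T adding T·sinα to the effective normal force and T·cosα acting up the plane against the driving force:
FS = [c_jL + (W cosα − U + T sinα) tanφ] / [W sinα − T cosα]
Without the anchor: N' = 114.5 kN/m, driving T_d = 61.6 kN/m, resisting R = 0·6.4 + 114.5·tan22.2° = 46.7 kN/m, FS = 0.76.
Setting FS = 1.23 and solving for T:
1.23·(61.6 − T cos26.5°) = 46.7 + T sin26.5°·tan22.2°
T·(sin26.5°·tan22.2° + 1.23·cos26.5°) = 1.23·61.6 − 46.7
T·(0.4462·0.4081 + 1.23·0.8949) = 75.7 − 46.7 = 29.0
T·1.2829 = 29.0
T = 22.6 kN/m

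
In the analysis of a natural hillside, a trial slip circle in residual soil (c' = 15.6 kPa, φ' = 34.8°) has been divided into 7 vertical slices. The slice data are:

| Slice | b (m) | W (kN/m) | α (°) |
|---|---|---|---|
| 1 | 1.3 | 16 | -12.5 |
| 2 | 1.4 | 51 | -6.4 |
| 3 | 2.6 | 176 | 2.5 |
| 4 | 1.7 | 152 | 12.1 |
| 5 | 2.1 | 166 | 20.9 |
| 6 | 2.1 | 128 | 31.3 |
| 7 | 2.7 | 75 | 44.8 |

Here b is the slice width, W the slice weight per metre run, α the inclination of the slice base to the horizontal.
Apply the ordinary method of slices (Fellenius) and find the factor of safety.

FS = 3.52

Ordinary method of slices: FS = Σ[c'·Δl_i + (W_i cosα_i)·tanφ'] / Σ W_i sinα_i, with Δl_i = b_i / cosα_i.
Slice 1: Δl = 1.3/cos(-12.5°) = 1.332 m; N'_1 = 16·cos(-12.5°) = 15.6; c'Δl = 20.77; W sinα = -3.5
Slice 2: Δl = 1.4/cos(-6.4°) = 1.409 m; N'_2 = 51·cos(-6.4°) = 50.7; c'Δl = 21.98; W sinα = -5.7
Slice 3: Δl = 2.6/cos2.5° = 2.602 m; N'_3 = 176·cos2.5° = 175.8; c'Δl = 40.60; W sinα = 7.7
Slice 4: Δl = 1.7/cos12.1° = 1.739 m; N'_4 = 152·cos12.1° = 148.6; c'Δl = 27.12; W sinα = 31.9
Slice 5: Δl = 2.1/cos20.9° = 2.248 m; N'_5 = 166·cos20.9° = 155.1; c'Δl = 35.07; W sinα = 59.2
Slice 6: Δl = 2.1/cos31.3° = 2.458 m; N'_6 = 128·cos31.3° = 109.4; c'Δl = 38.34; W sinα = 66.5
Slice 7: Δl = 2.7/cos44.8° = 3.805 m; N'_7 = 75·cos44.8° = 53.2; c'Δl = 59.36; W sinα = 52.8
Σc'Δl = 243.2 kN/m; ΣN' = 708.4 kN/m; ΣW sinα = 209.0 kN/m
Resisting = 243.2 + 708.4·tan34.8° = 243.2 + 492.4 = 735.6 kN/m
FS = 735.6 / 209.0 = 3.520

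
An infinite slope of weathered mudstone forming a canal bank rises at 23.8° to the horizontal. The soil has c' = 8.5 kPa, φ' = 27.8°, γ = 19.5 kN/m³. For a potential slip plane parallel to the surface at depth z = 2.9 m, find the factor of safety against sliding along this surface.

FS = 1.60

For an infinite slope with a slip plane parallel to the surface (no pore pressure): FS = [c' + γz cos²β tanφ'] / [γz sinβ cosβ].
γz = 19.5·2.9 = 56.55 kN/m²
Numerator = 8.5 + 56.55·cos²23.8°·tan27.8° = 8.5 + 56.55·0.8372·0.5272 = 33.460 kPa
Denominator = 56.55·sin23.8°·cos23.8° = 56.55·0.4035·0.9150 = 20.880 kPa
FS = 33.460 / 20.880 = 1.603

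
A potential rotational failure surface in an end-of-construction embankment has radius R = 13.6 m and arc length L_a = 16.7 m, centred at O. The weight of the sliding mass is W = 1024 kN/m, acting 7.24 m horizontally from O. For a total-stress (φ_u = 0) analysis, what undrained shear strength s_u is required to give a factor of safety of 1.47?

FS = s_u·L_a·R / (W·d), so s_u = FS·W·d / (L_a·R).
s_u = 1.47·1024·7.24 / (16.70·13.6) = 10898.2 / 227.12 = 47.98 kPa

s_u = 48.0 kPa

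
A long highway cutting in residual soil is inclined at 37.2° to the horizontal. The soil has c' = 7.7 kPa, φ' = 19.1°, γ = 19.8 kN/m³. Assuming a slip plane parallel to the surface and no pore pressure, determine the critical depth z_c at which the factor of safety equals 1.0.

Setting FS = 1.00 in FS = [c' + γz cos²β tanφ'] / [γz sinβ cosβ] and solving for z:
z = c' / [γ cosβ (FS·sinβ − cosβ·tanφ')]
  = 7.7 / [19.8·cos37.2°·(1.00·sin37.2° − cos37.2°·tan19.1°)]
  = 7.7 / [19.8·0.7965·(1.00·0.6046 − 0.7965·0.3463)]
  = 7.7 / 5.1852 = 1.485 m

z_c = 1.48 m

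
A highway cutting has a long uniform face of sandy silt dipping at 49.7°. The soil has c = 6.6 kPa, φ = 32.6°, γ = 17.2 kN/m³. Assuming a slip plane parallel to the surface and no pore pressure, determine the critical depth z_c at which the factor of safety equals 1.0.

z_c = 1.70 m

Setting FS = 1.00 in FS = [c + γz cos²β tanφ] / [γz sinβ cosβ] and solving for z:
z = c / [γ cosβ (FS·sinβ − cosβ·tanφ)]
  = 6.6 / [17.2·cos49.7°·(1.00·sin49.7° − cos49.7°·tan32.6°)]
  = 6.6 / [17.2·0.6468·(1.00·0.7627 − 0.6468·0.6395)]
  = 6.6 / 3.8829 = 1.700 m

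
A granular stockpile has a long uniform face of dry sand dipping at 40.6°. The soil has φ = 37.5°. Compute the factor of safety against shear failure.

For a dry cohesionless infinite slope the factor of safety is FS = tanφ / tanβ.
FS = tan37.5° / tan40.6° = 0.7673 / 0.8571 = 0.895

FS = 0.90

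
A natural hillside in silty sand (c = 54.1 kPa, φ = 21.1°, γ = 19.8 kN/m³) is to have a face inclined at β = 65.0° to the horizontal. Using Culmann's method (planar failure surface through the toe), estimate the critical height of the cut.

H_c = 33.07 m

Culmann's analysis gives the critical failure plane at α_cr = (β + φ)/2 = (65.0 + 21.1)/2 = 43.0°, and the critical height
H_c = (4c/γ) · sinβ cosφ / [1 − cos(β − φ)]
    = (4·54.1/19.8) · sin65.0°·cos21.1° / [1 − cos(43.9°)]
    = 10.929 · 0.9063·0.9330 / [1 − 0.7206]
    = 10.929 · 0.8455 / 0.2794
    = 33.07 m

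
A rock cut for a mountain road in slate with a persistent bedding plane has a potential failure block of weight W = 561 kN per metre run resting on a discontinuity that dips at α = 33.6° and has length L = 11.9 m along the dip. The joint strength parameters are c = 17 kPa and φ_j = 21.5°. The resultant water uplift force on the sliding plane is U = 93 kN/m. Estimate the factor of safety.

Resolving the block weight along and normal to the plane and applying the Mohr–Coulomb strength on the joint:
N' = W cosα − U = 561·cos33.6° − 93 = 374.3 kN/m
Driving force T = W sinα = 561·sin33.6° = 310.5 kN/m
Resisting force R = c·L + N'·tanφ_j = 17·11.9 + 374.3·tan21.5° = 202.3 + 147.4 = 349.7 kN/m
FS = R / T = 349.7 / 310.5 = 1.127

FS = 1.13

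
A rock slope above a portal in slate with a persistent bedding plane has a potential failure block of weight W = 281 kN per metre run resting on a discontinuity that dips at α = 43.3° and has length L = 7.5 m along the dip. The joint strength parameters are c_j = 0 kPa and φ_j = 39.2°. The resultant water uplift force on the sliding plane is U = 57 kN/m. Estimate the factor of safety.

Resolving the block weight along and normal to the plane and applying the Mohr–Coulomb strength on the joint:
N' = W cosα − U = 281·cos43.3° − 57 = 147.5 kN/m
Driving force T = W sinα = 281·sin43.3° = 192.7 kN/m
Resisting force R = c_j·L + N'·tanφ_j = 0·7.5 + 147.5·tan39.2° = 0.0 + 120.3 = 120.3 kN/m
FS = R / T = 120.3 / 192.7 = 0.624

FS = 0.62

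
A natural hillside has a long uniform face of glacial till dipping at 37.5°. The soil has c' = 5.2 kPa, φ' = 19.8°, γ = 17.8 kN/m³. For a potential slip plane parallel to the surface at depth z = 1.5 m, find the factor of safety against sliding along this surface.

For an infinite slope with a slip plane parallel to the surface (no pore pressure): FS = [c' + γz cos²β tanφ'] / [γz sinβ cosβ].
γz = 17.8·1.5 = 26.70 kN/m²
Numerator = 5.2 + 26.70·cos²37.5°·tan19.8° = 5.2 + 26.70·0.6294·0.3600 = 11.250 kPa
Denominator = 26.70·sin37.5°·cos37.5° = 26.70·0.6088·0.7934 = 12.895 kPa
FS = 11.250 / 12.895 = 0.872

FS = 0.87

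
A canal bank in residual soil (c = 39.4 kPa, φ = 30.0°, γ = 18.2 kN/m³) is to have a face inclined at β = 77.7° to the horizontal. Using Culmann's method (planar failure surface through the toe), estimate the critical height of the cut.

H_c = 22.41 m

Culmann's analysis gives the critical failure plane at α_cr = (β + φ)/2 = (77.7 + 30.0)/2 = 53.9°, and the critical height
H_c = (4c/γ) · sinβ cosφ / [1 − cos(β − φ)]
    = (4·39.4/18.2) · sin77.7°·cos30.0° / [1 − cos(47.7°)]
    = 8.659 · 0.9770·0.8660 / [1 − 0.6730]
    = 8.659 · 0.8461 / 0.3270
    = 22.41 m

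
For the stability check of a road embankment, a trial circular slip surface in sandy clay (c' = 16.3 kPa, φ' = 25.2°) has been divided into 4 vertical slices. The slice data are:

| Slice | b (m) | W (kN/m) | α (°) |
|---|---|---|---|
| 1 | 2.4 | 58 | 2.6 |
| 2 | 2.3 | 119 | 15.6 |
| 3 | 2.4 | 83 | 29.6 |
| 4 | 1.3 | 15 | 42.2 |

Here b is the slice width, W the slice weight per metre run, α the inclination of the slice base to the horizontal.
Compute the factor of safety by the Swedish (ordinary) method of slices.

Ordinary method of slices: FS = Σ[c'·Δl_i + (W_i cosα_i)·tanφ'] / Σ W_i sinα_i, with Δl_i = b_i / cosα_i.
Slice 1: Δl = 2.4/cos2.6° = 2.402 m; N'_1 = 58·cos2.6° = 57.9; c'Δl = 39.16; W sinα = 2.6
Slice 2: Δl = 2.3/cos15.6° = 2.388 m; N'_2 = 119·cos15.6° = 114.6; c'Δl = 38.92; W sinα = 32.0
Slice 3: Δl = 2.4/cos29.6° = 2.760 m; N'_3 = 83·cos29.6° = 72.2; c'Δl = 44.99; W sinα = 41.0
Slice 4: Δl = 1.3/cos42.2° = 1.755 m; N'_4 = 15·cos42.2° = 11.1; c'Δl = 28.60; W sinα = 10.1
Σc'Δl = 151.7 kN/m; ΣN' = 255.8 kN/m; ΣW sinα = 85.7 kN/m
Resisting = 151.7 + 255.8·tan25.2° = 151.7 + 120.4 = 272.1 kN/m
FS = 272.1 / 85.7 = 3.174

FS = 3.17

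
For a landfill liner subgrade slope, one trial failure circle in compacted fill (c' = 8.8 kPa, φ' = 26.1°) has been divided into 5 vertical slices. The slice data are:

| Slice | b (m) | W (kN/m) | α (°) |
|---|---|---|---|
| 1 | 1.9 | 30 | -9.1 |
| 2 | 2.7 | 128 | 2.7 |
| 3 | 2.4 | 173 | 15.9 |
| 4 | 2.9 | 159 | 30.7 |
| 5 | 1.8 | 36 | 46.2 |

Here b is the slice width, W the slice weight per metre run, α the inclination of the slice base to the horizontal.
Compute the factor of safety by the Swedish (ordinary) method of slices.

Ordinary method of slices: FS = Σ[c'·Δl_i + (W_i cosα_i)·tanφ'] / Σ W_i sinα_i, with Δl_i = b_i / cosα_i.
Slice 1: Δl = 1.9/cos(-9.1°) = 1.924 m; N'_1 = 30·cos(-9.1°) = 29.6; c'Δl = 16.93; W sinα = -4.7
Slice 2: Δl = 2.7/cos2.7° = 2.703 m; N'_2 = 128·cos2.7° = 127.9; c'Δl = 23.79; W sinα = 6.0
Slice 3: Δl = 2.4/cos15.9° = 2.495 m; N'_3 = 173·cos15.9° = 166.4; c'Δl = 21.96; W sinα = 47.4
Slice 4: Δl = 2.9/cos30.7° = 3.373 m; N'_4 = 159·cos30.7° = 136.7; c'Δl = 29.68; W sinα = 81.2
Slice 5: Δl = 1.8/cos46.2° = 2.601 m; N'_5 = 36·cos46.2° = 24.9; c'Δl = 22.89; W sinα = 26.0
Σc'Δl = 115.2 kN/m; ΣN' = 485.5 kN/m; ΣW sinα = 155.8 kN/m
Resisting = 115.2 + 485.5·tan26.1° = 115.2 + 237.8 = 353.1 kN/m
FS = 353.1 / 155.8 = 2.266

FS = 2.27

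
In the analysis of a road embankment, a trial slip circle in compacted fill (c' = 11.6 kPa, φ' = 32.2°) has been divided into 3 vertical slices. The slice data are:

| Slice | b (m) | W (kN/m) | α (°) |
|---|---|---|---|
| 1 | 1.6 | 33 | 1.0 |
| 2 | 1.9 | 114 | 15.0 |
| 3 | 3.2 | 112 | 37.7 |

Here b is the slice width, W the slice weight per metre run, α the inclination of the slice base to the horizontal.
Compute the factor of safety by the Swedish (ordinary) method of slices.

Ordinary method of slices: FS = Σ[c'·Δl_i + (W_i cosα_i)·tanφ'] / Σ W_i sinα_i, with Δl_i = b_i / cosα_i.
Slice 1: Δl = 1.6/cos1.0° = 1.600 m; N'_1 = 33·cos1.0° = 33.0; c'Δl = 18.56; W sinα = 0.6
Slice 2: Δl = 1.9/cos15.0° = 1.967 m; N'_2 = 114·cos15.0° = 110.1; c'Δl = 22.82; W sinα = 29.5
Slice 3: Δl = 3.2/cos37.7° = 4.044 m; N'_3 = 112·cos37.7° = 88.6; c'Δl = 46.91; W sinα = 68.5
Σc'Δl = 88.3 kN/m; ΣN' = 231.7 kN/m; ΣW sinα = 98.6 kN/m
Resisting = 88.3 + 231.7·tan32.2° = 88.3 + 145.9 = 234.2 kN/m
FS = 234.2 / 98.6 = 2.376

FS = 2.38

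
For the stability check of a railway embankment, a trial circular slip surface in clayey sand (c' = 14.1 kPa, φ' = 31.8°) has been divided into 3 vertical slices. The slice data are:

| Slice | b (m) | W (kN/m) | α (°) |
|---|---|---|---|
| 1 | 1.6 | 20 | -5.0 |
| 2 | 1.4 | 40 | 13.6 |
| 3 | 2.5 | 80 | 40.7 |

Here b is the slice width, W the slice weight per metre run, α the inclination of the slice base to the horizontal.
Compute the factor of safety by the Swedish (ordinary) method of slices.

FS = 2.73

Ordinary method of slices: FS = Σ[c'·Δl_i + (W_i cosα_i)·tanφ'] / Σ W_i sinα_i, with Δl_i = b_i / cosα_i.
Slice 1: Δl = 1.6/cos(-5.0°) = 1.606 m; N'_1 = 20·cos(-5.0°) = 19.9; c'Δl = 22.65; W sinα = -1.7
Slice 2: Δl = 1.4/cos13.6° = 1.440 m; N'_2 = 40·cos13.6° = 38.9; c'Δl = 20.31; W sinα = 9.4
Slice 3: Δl = 2.5/cos40.7° = 3.298 m; N'_3 = 80·cos40.7° = 60.7; c'Δl = 46.50; W sinα = 52.2
Σc'Δl = 89.5 kN/m; ΣN' = 119.5 kN/m; ΣW sinα = 59.8 kN/m
Resisting = 89.5 + 119.5·tan31.8° = 89.5 + 74.1 = 163.5 kN/m
FS = 163.5 / 59.8 = 2.733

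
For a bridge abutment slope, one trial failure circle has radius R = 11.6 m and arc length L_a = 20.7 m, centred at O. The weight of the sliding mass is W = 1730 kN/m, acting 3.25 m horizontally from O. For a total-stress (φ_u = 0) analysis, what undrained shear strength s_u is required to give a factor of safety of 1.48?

FS = s_u·L_a·R / (W·d), so s_u = FS·W·d / (L_a·R).
s_u = 1.48·1730·3.25 / (20.70·11.6) = 8321.3 / 240.12 = 34.65 kPa

s_u = 34.7 kPa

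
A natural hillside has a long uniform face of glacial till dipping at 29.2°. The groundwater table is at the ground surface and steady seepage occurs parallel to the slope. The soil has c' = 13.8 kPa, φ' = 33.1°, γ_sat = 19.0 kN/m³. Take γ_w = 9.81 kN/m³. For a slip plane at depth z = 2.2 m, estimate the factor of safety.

With seepage parallel to the slope and the water table at the surface, the effective normal stress on the slip plane uses the buoyant unit weight γ' = γ_sat − γ_w while the driving shear stress uses γ_sat:
FS = [c' + γ' z cos²β tanφ'] / [γ_sat z sinβ cosβ]
γ' = 19.0 − 9.81 = 9.19 kN/m³
Numerator = 13.8 + 9.19·2.2·cos²29.2°·tan33.1° = 13.8 + 9.19·2.2·0.7620·0.6519 = 23.843 kPa
Denominator = 19.0·2.2·sin29.2°·cos29.2° = 19.0·2.2·0.4879·0.8729 = 17.801 kPa
FS = 23.843 / 17.801 = 1.339

FS = 1.34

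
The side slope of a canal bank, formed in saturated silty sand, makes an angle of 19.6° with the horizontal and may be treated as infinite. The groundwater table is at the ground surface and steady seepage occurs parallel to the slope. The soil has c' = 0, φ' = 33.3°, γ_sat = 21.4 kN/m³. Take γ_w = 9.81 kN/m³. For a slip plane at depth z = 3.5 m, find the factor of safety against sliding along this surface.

FS = 1.00

With seepage parallel to the slope and the water table at the surface, the effective normal stress on the slip plane uses the buoyant unit weight γ' = γ_sat − γ_w while the driving shear stress uses γ_sat:
FS = [c' + γ' z cos²β tanφ'] / [γ_sat z sinβ cosβ]
(For c' = 0 this reduces to FS = (γ'/γ_sat)·tanφ'/tanβ.)
γ' = 21.4 − 9.81 = 11.59 kN/m³
Numerator = 0.0 + 11.59·3.5·cos²19.6°·tan33.3° = 0.0 + 11.59·3.5·0.8875·0.6569 = 23.648 kPa
Denominator = 21.4·3.5·sin19.6°·cos19.6° = 21.4·3.5·0.3355·0.9421 = 23.669 kPa
FS = 23.648 / 23.669 = 0.999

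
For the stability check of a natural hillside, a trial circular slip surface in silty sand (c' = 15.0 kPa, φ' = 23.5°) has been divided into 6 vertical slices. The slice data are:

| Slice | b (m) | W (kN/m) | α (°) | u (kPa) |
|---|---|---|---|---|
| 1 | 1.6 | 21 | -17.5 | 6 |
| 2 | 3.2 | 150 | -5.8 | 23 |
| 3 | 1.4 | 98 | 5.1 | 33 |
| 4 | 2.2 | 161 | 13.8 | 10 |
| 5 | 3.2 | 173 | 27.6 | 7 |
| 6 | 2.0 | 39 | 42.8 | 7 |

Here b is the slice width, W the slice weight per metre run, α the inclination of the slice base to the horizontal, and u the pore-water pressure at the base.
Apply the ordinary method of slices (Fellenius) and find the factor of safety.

FS = 3.03

Ordinary method of slices: FS = Σ[c'·Δl_i + (W_i cosα_i − u_i·Δl_i)·tanφ'] / Σ W_i sinα_i, with Δl_i = b_i / cosα_i.
Slice 1: Δl = 1.6/cos(-17.5°) = 1.678 m; N'_1 = 21·cos(-17.5°) − 6·1.678 = 10.0; c'Δl = 25.16; W sinα = -6.3
Slice 2: Δl = 3.2/cos(-5.8°) = 3.216 m; N'_2 = 150·cos(-5.8°) − 23·3.216 = 75.3; c'Δl = 48.25; W sinα = -15.2
Slice 3: Δl = 1.4/cos5.1° = 1.406 m; N'_3 = 98·cos5.1° − 33·1.406 = 51.2; c'Δl = 21.08; W sinα = 8.7
Slice 4: Δl = 2.2/cos13.8° = 2.265 m; N'_4 = 161·cos13.8° − 10·2.265 = 133.7; c'Δl = 33.98; W sinα = 38.4
Slice 5: Δl = 3.2/cos27.6° = 3.611 m; N'_5 = 173·cos27.6° − 7·3.611 = 128.0; c'Δl = 54.16; W sinα = 80.2
Slice 6: Δl = 2.0/cos42.8° = 2.726 m; N'_6 = 39·cos42.8° − 7·2.726 = 9.5; c'Δl = 40.89; W sinα = 26.5
Σc'Δl = 223.5 kN/m; ΣN' = 407.7 kN/m; ΣW sinα = 132.3 kN/m
Resisting = 223.5 + 407.7·tan23.5° = 223.5 + 177.3 = 400.8 kN/m
FS = 400.8 / 132.3 = 3.030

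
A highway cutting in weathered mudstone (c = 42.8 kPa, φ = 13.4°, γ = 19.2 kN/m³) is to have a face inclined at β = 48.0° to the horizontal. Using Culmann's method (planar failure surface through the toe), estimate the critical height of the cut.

H_c = 36.45 m

Culmann's analysis gives the critical failure plane at α_cr = (β + φ)/2 = (48.0 + 13.4)/2 = 30.7°, and the critical height
H_c = (4c/γ) · sinβ cosφ / [1 − cos(β − φ)]
    = (4·42.8/19.2) · sin48.0°·cos13.4° / [1 − cos(34.6°)]
    = 8.917 · 0.7431·0.9728 / [1 − 0.8231]
    = 8.917 · 0.7229 / 0.1769
    = 36.45 m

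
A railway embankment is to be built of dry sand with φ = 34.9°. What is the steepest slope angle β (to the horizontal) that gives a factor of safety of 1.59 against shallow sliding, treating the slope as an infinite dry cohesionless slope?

β = 23.7°

For an infinite dry cohesionless slope FS = tanφ/tanβ, so tanβ = tanφ / FS.
tanβ = tan34.9° / 1.59 = 0.6976 / 1.59 = 0.4387
β = arctan(0.4387) = 23.69°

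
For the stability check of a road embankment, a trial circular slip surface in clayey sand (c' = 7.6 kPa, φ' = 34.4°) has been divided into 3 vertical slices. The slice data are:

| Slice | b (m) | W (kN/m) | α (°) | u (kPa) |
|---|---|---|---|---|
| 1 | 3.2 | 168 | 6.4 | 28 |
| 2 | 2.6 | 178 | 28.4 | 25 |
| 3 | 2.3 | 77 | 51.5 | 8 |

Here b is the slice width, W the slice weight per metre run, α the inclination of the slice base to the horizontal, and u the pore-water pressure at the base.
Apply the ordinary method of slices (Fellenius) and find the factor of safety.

FS = 1.20

Ordinary method of slices: FS = Σ[c'·Δl_i + (W_i cosα_i − u_i·Δl_i)·tanφ'] / Σ W_i sinα_i, with Δl_i = b_i / cosα_i.
Slice 1: Δl = 3.2/cos6.4° = 3.220 m; N'_1 = 168·cos6.4° − 28·3.220 = 76.8; c'Δl = 24.47; W sinα = 18.7
Slice 2: Δl = 2.6/cos28.4° = 2.956 m; N'_2 = 178·cos28.4° − 25·2.956 = 82.7; c'Δl = 22.46; W sinα = 84.7
Slice 3: Δl = 2.3/cos51.5° = 3.695 m; N'_3 = 77·cos51.5° − 8·3.695 = 18.4; c'Δl = 28.08; W sinα = 60.3
Σc'Δl = 75.0 kN/m; ΣN' = 177.9 kN/m; ΣW sinα = 163.6 kN/m
Resisting = 75.0 + 177.9·tan34.4° = 75.0 + 121.8 = 196.8 kN/m
FS = 196.8 / 163.6 = 1.203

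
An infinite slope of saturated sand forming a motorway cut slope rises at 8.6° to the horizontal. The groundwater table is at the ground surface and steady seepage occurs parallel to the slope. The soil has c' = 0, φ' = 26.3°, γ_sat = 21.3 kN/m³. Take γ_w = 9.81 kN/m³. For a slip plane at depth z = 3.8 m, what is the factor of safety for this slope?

With seepage parallel to the slope and the water table at the surface, the effective normal stress on the slip plane uses the buoyant unit weight γ' = γ_sat − γ_w while the driving shear stress uses γ_sat:
FS = [c' + γ' z cos²β tanφ'] / [γ_sat z sinβ cosβ]
(For c' = 0 this reduces to FS = (γ'/γ_sat)·tanφ'/tanβ.)
γ' = 21.3 − 9.81 = 11.49 kN/m³
Numerator = 0.0 + 11.49·3.8·cos²8.6°·tan26.3° = 0.0 + 11.49·3.8·0.9776·0.4942 = 21.097 kPa
Denominator = 21.3·3.8·sin8.6°·cos8.6° = 21.3·3.8·0.1495·0.9888 = 11.967 kPa
FS = 21.097 / 11.967 = 1.763

FS = 1.76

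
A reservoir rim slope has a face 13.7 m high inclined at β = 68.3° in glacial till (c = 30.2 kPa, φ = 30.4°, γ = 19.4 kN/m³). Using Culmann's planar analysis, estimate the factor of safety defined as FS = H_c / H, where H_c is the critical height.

FS = 1.73

H_c = (4c/γ) · sinβ cosφ / [1 − cos(β − φ)]
    = (4·30.2/19.4) · sin68.3°·cos30.4° / [1 − cos37.9°]
    = 6.227 · 0.8014 / 0.2109 = 23.66 m
FS = H_c / H = 23.66 / 13.7 = 1.727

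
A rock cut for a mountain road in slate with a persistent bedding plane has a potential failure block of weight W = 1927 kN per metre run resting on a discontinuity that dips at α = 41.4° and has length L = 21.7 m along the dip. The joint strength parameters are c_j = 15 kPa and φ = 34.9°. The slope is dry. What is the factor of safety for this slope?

Resolving the block weight along and normal to the plane and applying the Mohr–Coulomb strength on the joint:
N' = W cosα = 1927·cos41.4° = 1445.5 kN/m
Driving force T = W sinα = 1927·sin41.4° = 1274.3 kN/m
Resisting force R = c_j·L + N'·tanφ = 15·21.7 + 1445.5·tan34.9° = 325.5 + 1008.4 = 1333.9 kN/m
FS = R / T = 1333.9 / 1274.3 = 1.047

FS = 1.05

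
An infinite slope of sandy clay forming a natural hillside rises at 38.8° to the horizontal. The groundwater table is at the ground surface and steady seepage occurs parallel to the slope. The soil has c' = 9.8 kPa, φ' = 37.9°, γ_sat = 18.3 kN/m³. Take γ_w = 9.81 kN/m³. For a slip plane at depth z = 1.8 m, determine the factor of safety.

FS = 1.06

With seepage parallel to the slope and the water table at the surface, the effective normal stress on the slip plane uses the buoyant unit weight γ' = γ_sat − γ_w while the driving shear stress uses γ_sat:
FS = [c' + γ' z cos²β tanφ'] / [γ_sat z sinβ cosβ]
γ' = 18.3 − 9.81 = 8.49 kN/m³
Numerator = 9.8 + 8.49·1.8·cos²38.8°·tan37.9° = 9.8 + 8.49·1.8·0.6074·0.7785 = 17.026 kPa
Denominator = 18.3·1.8·sin38.8°·cos38.8° = 18.3·1.8·0.6266·0.7793 = 16.086 kPa
FS = 17.026 / 16.086 = 1.058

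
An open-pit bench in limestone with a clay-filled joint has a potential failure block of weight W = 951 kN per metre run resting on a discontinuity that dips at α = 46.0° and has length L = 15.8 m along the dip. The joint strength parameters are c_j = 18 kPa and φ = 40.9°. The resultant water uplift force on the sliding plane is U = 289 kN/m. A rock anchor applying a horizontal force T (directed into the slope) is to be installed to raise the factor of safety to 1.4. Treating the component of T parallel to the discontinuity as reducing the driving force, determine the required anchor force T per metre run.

T = 220 kN/m

Resolving forces along and normal to the sliding plane, with the horizontal anchor force T adding T·sinα to the effective normal force and T·cosα acting up the plane against the driving force:
FS = [c_jL + (W cosα − U + T sinα) tanφ] / [W sinα − T cosα]
Without the anchor: N' = 371.6 kN/m, driving T_d = 684.1 kN/m, resisting R = 18·15.8 + 371.6·tan40.9° = 606.3 kN/m, FS = 0.89.
Setting FS = 1.4 and solving for T:
1.4·(684.1 − T cos46.0°) = 606.3 + T sin46.0°·tan40.9°
T·(sin46.0°·tan40.9° + 1.4·cos46.0°) = 1.4·684.1 − 606.3
T·(0.7193·0.8662 + 1.4·0.6947) = 957.7 − 606.3 = 351.4
T·1.5956 = 351.4
T = 220.2 kN/m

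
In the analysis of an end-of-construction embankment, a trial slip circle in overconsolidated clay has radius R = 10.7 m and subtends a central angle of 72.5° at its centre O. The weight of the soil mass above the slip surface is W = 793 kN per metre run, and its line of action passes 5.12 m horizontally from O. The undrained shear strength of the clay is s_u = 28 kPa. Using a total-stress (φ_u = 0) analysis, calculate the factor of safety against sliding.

Taking moments about the centre O, the resisting moment is provided by the undrained shear strength acting along the arc:
Arc length L_a = R·θ = 10.7·(72.5°·π/180) = 10.7·1.2654 = 13.54 m
M_R = s_u·L_a·R = 28·13.54·10.7 = 4056.4 kN·m/m
M_D = W·d = 793·5.12 = 4060.2 kN·m/m
FS = M_R / M_D = 4056.4 / 4060.2 = 0.999

FS = 1.00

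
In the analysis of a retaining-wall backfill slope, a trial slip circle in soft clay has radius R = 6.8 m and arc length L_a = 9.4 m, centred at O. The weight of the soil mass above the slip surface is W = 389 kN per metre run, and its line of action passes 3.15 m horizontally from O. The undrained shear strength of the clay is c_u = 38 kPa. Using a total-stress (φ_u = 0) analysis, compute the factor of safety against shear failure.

FS = 1.98

Taking moments about the centre O, the resisting moment is provided by the undrained shear strength acting along the arc:
M_R = c_u·L_a·R = 38·9.40·6.8 = 2429.0 kN·m/m
M_D = W·d = 389·3.15 = 1225.3 kN·m/m
FS = M_R / M_D = 2429.0 / 1225.3 = 1.982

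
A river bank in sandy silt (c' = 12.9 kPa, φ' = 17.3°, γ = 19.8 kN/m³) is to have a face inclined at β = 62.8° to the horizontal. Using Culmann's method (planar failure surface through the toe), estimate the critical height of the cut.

Culmann's analysis gives the critical failure plane at α_cr = (β + φ')/2 = (62.8 + 17.3)/2 = 40.0°, and the critical height
H_c = (4c'/γ) · sinβ cosφ' / [1 − cos(β − φ')]
    = (4·12.9/19.8) · sin62.8°·cos17.3° / [1 − cos(45.5°)]
    = 2.606 · 0.8894·0.9548 / [1 − 0.7009]
    = 2.606 · 0.8492 / 0.2991
    = 7.40 m

H_c = 7.40 m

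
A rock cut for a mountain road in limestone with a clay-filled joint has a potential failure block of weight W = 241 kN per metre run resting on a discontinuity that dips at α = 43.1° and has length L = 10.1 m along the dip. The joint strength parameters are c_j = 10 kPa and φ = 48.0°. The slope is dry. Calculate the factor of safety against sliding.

Resolving the block weight along and normal to the plane and applying the Mohr–Coulomb strength on the joint:
N' = W cosα = 241·cos43.1° = 176.0 kN/m
Driving force T = W sinα = 241·sin43.1° = 164.7 kN/m
Resisting force R = c_j·L + N'·tanφ = 10·10.1 + 176.0·tan48.0° = 101.0 + 195.4 = 296.4 kN/m
FS = R / T = 296.4 / 164.7 = 1.800

FS = 1.80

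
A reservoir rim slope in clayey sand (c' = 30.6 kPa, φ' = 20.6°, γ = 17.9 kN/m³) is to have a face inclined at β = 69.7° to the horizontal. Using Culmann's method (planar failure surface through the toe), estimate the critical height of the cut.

H_c = 17.39 m

Culmann's analysis gives the critical failure plane at α_cr = (β + φ')/2 = (69.7 + 20.6)/2 = 45.2°, and the critical height
H_c = (4c'/γ) · sinβ cosφ' / [1 − cos(β − φ')]
    = (4·30.6/17.9) · sin69.7°·cos20.6° / [1 − cos(49.1°)]
    = 6.838 · 0.9379·0.9361 / [1 − 0.6547]
    = 6.838 · 0.8779 / 0.3453
    = 17.39 m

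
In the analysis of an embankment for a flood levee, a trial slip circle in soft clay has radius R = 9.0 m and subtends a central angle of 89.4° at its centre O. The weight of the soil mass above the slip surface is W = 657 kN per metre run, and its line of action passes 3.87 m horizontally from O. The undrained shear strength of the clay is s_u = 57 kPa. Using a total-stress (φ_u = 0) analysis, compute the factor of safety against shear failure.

Taking moments about the centre O, the resisting moment is provided by the undrained shear strength acting along the arc:
Arc length L_a = R·θ = 9.0·(89.4°·π/180) = 9.0·1.5603 = 14.04 m
M_R = s_u·L_a·R = 57·14.04·9.0 = 7204.0 kN·m/m
M_D = W·d = 657·3.87 = 2542.6 kN·m/m
FS = M_R / M_D = 7204.0 / 2542.6 = 2.833

FS = 2.83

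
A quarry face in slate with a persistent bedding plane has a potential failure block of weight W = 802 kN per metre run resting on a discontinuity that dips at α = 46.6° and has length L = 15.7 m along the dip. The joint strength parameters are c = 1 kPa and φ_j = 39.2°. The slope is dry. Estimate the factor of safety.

Resolving the block weight along and normal to the plane and applying the Mohr–Coulomb strength on the joint:
N' = W cosα = 802·cos46.6° = 551.0 kN/m
Driving force T = W sinα = 802·sin46.6° = 582.7 kN/m
Resisting force R = c·L + N'·tanφ_j = 1·15.7 + 551.0·tan39.2° = 15.7 + 449.4 = 465.1 kN/m
FS = R / T = 465.1 / 582.7 = 0.798

FS = 0.80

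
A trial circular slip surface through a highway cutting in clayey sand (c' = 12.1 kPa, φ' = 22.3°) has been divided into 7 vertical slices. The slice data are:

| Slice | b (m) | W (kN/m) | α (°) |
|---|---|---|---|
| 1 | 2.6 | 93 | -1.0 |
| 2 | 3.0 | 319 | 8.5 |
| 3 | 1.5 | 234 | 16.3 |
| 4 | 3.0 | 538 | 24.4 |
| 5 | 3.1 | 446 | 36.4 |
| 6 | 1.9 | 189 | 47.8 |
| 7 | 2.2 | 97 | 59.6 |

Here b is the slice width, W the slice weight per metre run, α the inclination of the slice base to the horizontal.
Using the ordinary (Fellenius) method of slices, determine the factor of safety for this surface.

FS = 1.14

Ordinary method of slices: FS = Σ[c'·Δl_i + (W_i cosα_i)·tanφ'] / Σ W_i sinα_i, with Δl_i = b_i / cosα_i.
Slice 1: Δl = 2.6/cos(-1.0°) = 2.600 m; N'_1 = 93·cos(-1.0°) = 93.0; c'Δl = 31.46; W sinα = -1.6
Slice 2: Δl = 3.0/cos8.5° = 3.033 m; N'_2 = 319·cos8.5° = 315.5; c'Δl = 36.70; W sinα = 47.2
Slice 3: Δl = 1.5/cos16.3° = 1.563 m; N'_3 = 234·cos16.3° = 224.6; c'Δl = 18.91; W sinα = 65.7
Slice 4: Δl = 3.0/cos24.4° = 3.294 m; N'_4 = 538·cos24.4° = 489.9; c'Δl = 39.86; W sinα = 222.3
Slice 5: Δl = 3.1/cos36.4° = 3.851 m; N'_5 = 446·cos36.4° = 359.0; c'Δl = 46.60; W sinα = 264.7
Slice 6: Δl = 1.9/cos47.8° = 2.829 m; N'_6 = 189·cos47.8° = 127.0; c'Δl = 34.23; W sinα = 140.0
Slice 7: Δl = 2.2/cos59.6° = 4.348 m; N'_7 = 97·cos59.6° = 49.1; c'Δl = 52.61; W sinα = 83.7
Σc'Δl = 260.4 kN/m; ΣN' = 1658.0 kN/m; ΣW sinα = 821.8 kN/m
Resisting = 260.4 + 1658.0·tan22.3° = 260.4 + 680.0 = 940.4 kN/m
FS = 940.4 / 821.8 = 1.144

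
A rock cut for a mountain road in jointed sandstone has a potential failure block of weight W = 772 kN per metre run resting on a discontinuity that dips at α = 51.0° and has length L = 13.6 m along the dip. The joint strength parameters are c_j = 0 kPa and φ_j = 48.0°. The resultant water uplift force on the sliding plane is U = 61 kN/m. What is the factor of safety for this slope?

FS = 0.79

Resolving the block weight along and normal to the plane and applying the Mohr–Coulomb strength on the joint:
N' = W cosα − U = 772·cos51.0° − 61 = 424.8 kN/m
Driving force T = W sinα = 772·sin51.0° = 600.0 kN/m
Resisting force R = c_j·L + N'·tanφ_j = 0·13.6 + 424.8·tan48.0° = 0.0 + 471.8 = 471.8 kN/m
FS = R / T = 471.8 / 600.0 = 0.786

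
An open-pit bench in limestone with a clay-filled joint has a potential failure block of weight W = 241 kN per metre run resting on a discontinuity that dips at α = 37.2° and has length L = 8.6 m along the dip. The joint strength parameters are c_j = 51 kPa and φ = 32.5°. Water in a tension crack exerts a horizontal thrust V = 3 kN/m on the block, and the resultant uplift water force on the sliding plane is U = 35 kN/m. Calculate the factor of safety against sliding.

Resolving the block weight along and normal to the plane and applying the Mohr–Coulomb strength on the joint:
N' = W cosα − U − V sinα = 241·cos37.2° − 35 − 3·sin37.2° = 155.1 kN/m
Driving force T = W sinα + V cosα = 241·sin37.2° + 3·cos37.2° = 148.1 kN/m
Resisting force R = c_j·L + N'·tanφ = 51·8.6 + 155.1·tan32.5° = 438.6 + 98.8 = 537.4 kN/m
FS = R / T = 537.4 / 148.1 = 3.629

FS = 3.63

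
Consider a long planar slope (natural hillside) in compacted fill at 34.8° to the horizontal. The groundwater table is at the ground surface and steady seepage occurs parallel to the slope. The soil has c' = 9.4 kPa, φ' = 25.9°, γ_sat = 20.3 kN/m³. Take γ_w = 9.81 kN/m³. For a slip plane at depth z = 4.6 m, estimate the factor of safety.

FS = 0.58

With seepage parallel to the slope and the water table at the surface, the effective normal stress on the slip plane uses the buoyant unit weight γ' = γ_sat − γ_w while the driving shear stress uses γ_sat:
FS = [c' + γ' z cos²β tanφ'] / [γ_sat z sinβ cosβ]
γ' = 20.3 − 9.81 = 10.49 kN/m³
Numerator = 9.4 + 10.49·4.6·cos²34.8°·tan25.9° = 9.4 + 10.49·4.6·0.6743·0.4856 = 25.199 kPa
Denominator = 20.3·4.6·sin34.8°·cos34.8° = 20.3·4.6·0.5707·0.8211 = 43.762 kPa
FS = 25.199 / 43.762 = 0.576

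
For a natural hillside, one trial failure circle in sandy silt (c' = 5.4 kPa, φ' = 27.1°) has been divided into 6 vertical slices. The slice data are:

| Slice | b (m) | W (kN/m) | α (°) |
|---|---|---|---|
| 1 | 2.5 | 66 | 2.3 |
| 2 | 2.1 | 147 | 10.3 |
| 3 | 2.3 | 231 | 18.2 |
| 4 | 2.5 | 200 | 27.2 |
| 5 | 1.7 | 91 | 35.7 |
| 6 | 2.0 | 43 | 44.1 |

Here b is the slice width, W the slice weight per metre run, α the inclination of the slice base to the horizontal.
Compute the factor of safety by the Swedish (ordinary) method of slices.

Ordinary method of slices: FS = Σ[c'·Δl_i + (W_i cosα_i)·tanφ'] / Σ W_i sinα_i, with Δl_i = b_i / cosα_i.
Slice 1: Δl = 2.5/cos2.3° = 2.502 m; N'_1 = 66·cos2.3° = 65.9; c'Δl = 13.51; W sinα = 2.6
Slice 2: Δl = 2.1/cos10.3° = 2.134 m; N'_2 = 147·cos10.3° = 144.6; c'Δl = 11.53; W sinα = 26.3
Slice 3: Δl = 2.3/cos18.2° = 2.421 m; N'_3 = 231·cos18.2° = 219.4; c'Δl = 13.07; W sinα = 72.1
Slice 4: Δl = 2.5/cos27.2° = 2.811 m; N'_4 = 200·cos27.2° = 177.9; c'Δl = 15.18; W sinα = 91.4
Slice 5: Δl = 1.7/cos35.7° = 2.093 m; N'_5 = 91·cos35.7° = 73.9; c'Δl = 11.30; W sinα = 53.1
Slice 6: Δl = 2.0/cos44.1° = 2.785 m; N'_6 = 43·cos44.1° = 30.9; c'Δl = 15.04; W sinα = 29.9
Σc'Δl = 79.6 kN/m; ΣN' = 712.7 kN/m; ΣW sinα = 275.5 kN/m
Resisting = 79.6 + 712.7·tan27.1° = 79.6 + 364.7 = 444.3 kN/m
FS = 444.3 / 275.5 = 1.613

FS = 1.61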